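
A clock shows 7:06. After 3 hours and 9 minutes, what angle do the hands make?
First find the time 3 hours and 9 minutes after 7:06.
Total minutes: 7 x 60 + 6 + 3 x 60 + 9 = 615.
615 mod 720 = 615 minutes = 10:15.
Now compute the angle at 10:15:
Hour hand: 10 x 30 + 15 x 0.5 = 307.5 degrees
Minute hand: 15 x 6 = 90 degrees
Difference: |307.5 - 90| = 217.5 degrees
Smaller angle: 360 - 217.5 = 142.5 degrees

Final answer: 142.5 degrees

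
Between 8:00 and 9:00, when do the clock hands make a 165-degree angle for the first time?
At t minutes past 8:00, the hour hand is at 30 x 8 + 0.5t degrees and the minute hand is at 6t degrees.
The smaller angle between them is 165 degrees when |30H - 5.5t| = 165 or |30H - 5.5t| = 195.
With H = 8, solve 30 x 8 - 5.5t = +/- target for each target:
  t = (30 x 8 - 165) / 5.5 = 13.64
  t = (30 x 8 + 165) / 5.5 = 73.64 (outside (0, 60))
  t = (30 x 8 - 195) / 5.5 = 8.18
  t = (30 x 8 + 195) / 5.5 = 79.09 (outside (0, 60))
Valid solutions in (0, 60): {8.18, 13.64} minutes.
The first occurrence is t = 8.18 minutes.
The hands form a 165-degree angle at 8.18 minutes past 8:00.

Final answer: 8.18 minutes past 8:00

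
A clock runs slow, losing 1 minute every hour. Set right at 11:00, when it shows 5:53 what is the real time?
For every 60 true minutes, the faulty clock advances 59 minutes, so 1 faulty-clock minute corresponds to 60/59 true minutes.
From 11:00 to 5:53 on the faulty dial is 413 minutes.
True elapsed: 413 x 60/59 = 420 minutes = 7 hours.
True time: 11:00 + 7 hours = 6:00.

Final answer: 6:00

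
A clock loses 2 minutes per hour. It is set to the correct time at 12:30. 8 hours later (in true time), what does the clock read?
For every 60 true minutes, the faulty clock advances 60 - 2 = 58 minutes.
True elapsed: 8 hours = 480 minutes.
Faulty clock advances: 480 x 58/60 = 464 minutes (drift: 16 minutes behind).
Shown time: 12:30 + 464 minutes = 8:14.

Final answer: 8:14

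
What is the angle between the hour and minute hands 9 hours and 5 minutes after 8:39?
First find the time 9 hours and 5 minutes after 8:39.
Total minutes: 8 x 60 + 39 + 9 x 60 + 5 = 1064.
1064 mod 720 = 344 minutes = 5:44.
Now compute the angle at 5:44:
Hour hand: 5 x 30 + 44 x 0.5 = 172 degrees
Minute hand: 44 x 6 = 264 degrees
Difference: |172 - 264| = 92 degrees
The angle is 92 degrees

Final answer: 92 degrees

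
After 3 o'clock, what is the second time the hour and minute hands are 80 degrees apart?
At t minutes past 3:00, the hour hand is at 30 x 3 + 0.5t degrees and the minute hand is at 6t degrees.
The smaller angle between them is 80 degrees when |30H - 5.5t| = 80 or |30H - 5.5t| = 280.
With H = 3, solve 30 x 3 - 5.5t = +/- target for each target:
  t = (30 x 3 - 80) / 5.5 = 1.82
  t = (30 x 3 + 80) / 5.5 = 30.91
  t = (30 x 3 - 280) / 5.5 = -34.55 (outside (0, 60))
  t = (30 x 3 + 280) / 5.5 = 67.27 (outside (0, 60))
Valid solutions in (0, 60): {1.82, 30.91} minutes.
The second occurrence is t = 30.91 minutes.
The hands form a 80-degree angle at 30.91 minutes past 3:00.

Final answer: 30.91 minutes past 3:00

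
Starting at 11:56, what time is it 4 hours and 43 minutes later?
Starting time: 11:56
Adding 43 minutes to 56 minutes: 56 + 43 = 99 minutes = 1 hour and 39 minutes
Adding 4 hours: 11 + 4 + 1 (carry) = 16 - 12 = 4
Final time: 4:39

Final answer: 4:39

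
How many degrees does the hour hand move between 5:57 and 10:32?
The hour hand moves 0.5 degrees per minute.
Time elapsed: 10:32 - 5:57 = 275 minutes
Angular displacement: 275 x 0.5 = 137.5 degrees

Final answer: 137.5 degrees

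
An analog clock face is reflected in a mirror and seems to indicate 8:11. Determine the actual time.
Reflection across the vertical (12-6) axis maps a hand at angle A degrees to (360 - A) degrees, which sends a reading of T minutes past 12:00 to (720 - T) minutes past 12:00.
Mirror reads 8:11 = 491 minutes past 12:00.
Actual time: (720 - 491) mod 720 = 229 minutes = 3:49.

Final answer: 3:49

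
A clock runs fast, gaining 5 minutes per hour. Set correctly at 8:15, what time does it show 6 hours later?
For every 60 true minutes, the faulty clock advances 60 + 5 = 65 minutes.
True elapsed: 6 hours = 360 minutes.
Faulty clock advances: 360 x 65/60 = 390 minutes (drift: 30 minutes ahead).
Shown time: 8:15 + 390 minutes = 2:45.

Final answer: 2:45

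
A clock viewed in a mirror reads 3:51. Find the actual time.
Reflection across the vertical (12-6) axis maps a hand at angle A degrees to (360 - A) degrees, which sends a reading of T minutes past 12:00 to (720 - T) minutes past 12:00.
Mirror reads 3:51 = 231 minutes past 12:00.
Actual time: (720 - 231) mod 720 = 489 minutes = 8:09.

Final answer: 8:09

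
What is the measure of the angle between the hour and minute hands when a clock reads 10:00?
Hour hand position: 10 x 30 + 0 x 0.5 = 300 degrees
Minute hand position: 0 x 6 = 0 degrees
Difference: |300 - 0| = 300 degrees
Since 300 > 180, the smaller angle is 360 - 300 = 60 degrees

Final answer: 60 degrees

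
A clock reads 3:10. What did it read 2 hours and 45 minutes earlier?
Starting time: 3:10 = 190 total minutes past 12:00
Subtracting: 2 hours and 45 minutes = 165 minutes
190 - 165 = 25 minutes
= 25 minutes past 12:00 = 12:25

Final answer: 12:25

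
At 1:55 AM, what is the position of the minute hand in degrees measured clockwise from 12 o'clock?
The minute hand moves 6 degrees per minute.
At 1:55: 55 x 6 = 330 degrees

Final answer: 330 degrees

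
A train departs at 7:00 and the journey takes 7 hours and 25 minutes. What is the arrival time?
Starting time: 7:00
Adding 25 minutes to 0 minutes: 0 + 25 = 25 minutes
Adding 7 hours: 7 + 7 = 14 - 12 = 2
Final time: 2:25

Final answer: 2:25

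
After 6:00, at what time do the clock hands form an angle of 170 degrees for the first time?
At t minutes past 6:00, the hour hand is at 30 x 6 + 0.5t degrees and the minute hand is at 6t degrees.
The smaller angle between them is 170 degrees when |30H - 5.5t| = 170 or |30H - 5.5t| = 190.
With H = 6, solve 30 x 6 - 5.5t = +/- target for each target:
  t = (30 x 6 - 170) / 5.5 = 1.82
  t = (30 x 6 + 170) / 5.5 = 63.64 (outside (0, 60))
  t = (30 x 6 - 190) / 5.5 = -1.82 (outside (0, 60))
  t = (30 x 6 + 190) / 5.5 = 67.27 (outside (0, 60))
Valid solutions in (0, 60): {1.82} minutes.
The first occurrence is t = 1.82 minutes.
The hands form a 170-degree angle at 1.82 minutes past 6:00.

Final answer: 1.82 minutes past 6:00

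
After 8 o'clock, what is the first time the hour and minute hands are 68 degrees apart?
At t minutes past 8:00, the hour hand is at 30 x 8 + 0.5t degrees and the minute hand is at 6t degrees.
The smaller angle between them is 68 degrees when |30H - 5.5t| = 68 or |30H - 5.5t| = 292.
With H = 8, solve 30 x 8 - 5.5t = +/- target for each target:
  t = (30 x 8 - 68) / 5.5 = 31.27
  t = (30 x 8 + 68) / 5.5 = 56
  t = (30 x 8 - 292) / 5.5 = -9.45 (outside (0, 60))
  t = (30 x 8 + 292) / 5.5 = 96.73 (outside (0, 60))
Valid solutions in (0, 60): {31.27, 56} minutes.
The first occurrence is t = 31.27 minutes.
The hands form a 68-degree angle at 31.27 minutes past 8:00.

Final answer: 31.27 minutes past 8:00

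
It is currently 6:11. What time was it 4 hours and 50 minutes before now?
Starting time: 6:11 = 371 total minutes past 12:00
Subtracting: 4 hours and 50 minutes = 290 minutes
371 - 290 = 81 minutes
= 1 hour and 21 minutes past 12:00 = 1:21

Final answer: 1:21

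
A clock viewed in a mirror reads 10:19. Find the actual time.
Reflection across the vertical (12-6) axis maps a hand at angle A degrees to (360 - A) degrees, which sends a reading of T minutes past 12:00 to (720 - T) minutes past 12:00.
Mirror reads 10:19 = 619 minutes past 12:00.
Actual time: (720 - 619) mod 720 = 101 minutes = 1:41.

Final answer: 1:41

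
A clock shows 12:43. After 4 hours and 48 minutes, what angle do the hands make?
First find the time 4 hours and 48 minutes after 12:43.
Total minutes: 12 x 60 + 43 + 4 x 60 + 48 = 1051.
1051 mod 720 = 331 minutes = 5:31.
Now compute the angle at 5:31:
Hour hand: 5 x 30 + 31 x 0.5 = 165.5 degrees
Minute hand: 31 x 6 = 186 degrees
Difference: |165.5 - 186| = 20.5 degrees
The angle is 20.5 degrees

Final answer: 20.5 degrees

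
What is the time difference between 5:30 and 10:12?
From 5:30 to 10:12:
(10 x 60 + 12) - (5 x 60 + 30) = 612 - 330 = 282 minutes
= 4 hours and 42 minutes

Final answer: 4 hours and 42 minutes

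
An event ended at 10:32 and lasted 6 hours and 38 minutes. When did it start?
Starting time: 10:32 = 632 total minutes past 12:00
Subtracting: 6 hours and 38 minutes = 398 minutes
632 - 398 = 234 minutes
= 3 hours and 54 minutes past 12:00 = 3:54

Final answer: 3:54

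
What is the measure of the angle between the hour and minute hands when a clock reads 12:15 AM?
Hour hand position: 0 x 30 + 15 x 0.5 = 7.5 degrees
Minute hand position: 15 x 6 = 90 degrees
Difference: |7.5 - 90| = 82.5 degrees
The angle between the hands is 82.5 degrees

Final answer: 82.5 degrees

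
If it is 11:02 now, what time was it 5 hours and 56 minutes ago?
Starting time: 11:02 = 662 total minutes past 12:00
Subtracting: 5 hours and 56 minutes = 356 minutes
662 - 356 = 306 minutes
= 5 hours and 6 minutes past 12:00 = 5:06

Final answer: 5:06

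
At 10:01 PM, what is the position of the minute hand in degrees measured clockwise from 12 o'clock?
The minute hand moves 6 degrees per minute.
At 10:01: 1 x 6 = 6 degrees

Final answer: 6 degrees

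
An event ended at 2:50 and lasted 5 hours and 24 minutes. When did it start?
Starting time: 2:50 = 170 total minutes past 12:00
Subtracting: 5 hours and 24 minutes = 324 minutes
170 - 324 = -154 (negative, add 12 hours = 720) = 566 minutes
= 9 hours and 26 minutes past 12:00 = 9:26

Final answer: 9:26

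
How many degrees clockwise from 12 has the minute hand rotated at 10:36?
The minute hand moves 6 degrees per minute.
At 10:36: 36 x 6 = 216 degrees

Final answer: 216 degrees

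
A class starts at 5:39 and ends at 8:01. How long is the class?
From 5:39 to 8:01:
(8 x 60 + 1) - (5 x 60 + 39) = 481 - 339 = 142 minutes
= 2 hours and 22 minutes

Final answer: 2 hours and 22 minutes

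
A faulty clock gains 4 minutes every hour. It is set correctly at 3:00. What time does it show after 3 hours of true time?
For every 60 true minutes, the faulty clock advances 60 + 4 = 64 minutes.
True elapsed: 3 hours = 180 minutes.
Faulty clock advances: 180 x 64/60 = 192 minutes (drift: 12 minutes ahead).
Shown time: 3:00 + 192 minutes = 6:12.

Final answer: 6:12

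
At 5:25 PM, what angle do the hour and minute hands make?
Hour hand position: 5 x 30 + 25 x 0.5 = 162.5 degrees
Minute hand position: 25 x 6 = 150 degrees
Difference: |162.5 - 150| = 12.5 degrees
The angle between the hands is 12.5 degrees

Final answer: 12.5 degrees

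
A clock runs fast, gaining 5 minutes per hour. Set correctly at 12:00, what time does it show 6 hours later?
For every 60 true minutes, the faulty clock advances 60 + 5 = 65 minutes.
True elapsed: 6 hours = 360 minutes.
Faulty clock advances: 360 x 65/60 = 390 minutes (drift: 30 minutes ahead).
Shown time: 12:00 + 390 minutes = 6:30.

Final answer: 6:30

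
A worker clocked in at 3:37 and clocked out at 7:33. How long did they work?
From 3:37 to 7:33:
(7 x 60 + 33) - (3 x 60 + 37) = 453 - 217 = 236 minutes
= 3 hours and 56 minutes

Final answer: 3 hours and 56 minutes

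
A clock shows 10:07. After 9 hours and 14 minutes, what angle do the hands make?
First find the time 9 hours and 14 minutes after 10:07.
Total minutes: 10 x 60 + 7 + 9 x 60 + 14 = 1161.
1161 mod 720 = 441 minutes = 7:21.
Now compute the angle at 7:21:
Hour hand: 7 x 30 + 21 x 0.5 = 220.5 degrees
Minute hand: 21 x 6 = 126 degrees
Difference: |220.5 - 126| = 94.5 degrees
The angle is 94.5 degrees

Final answer: 94.5 degrees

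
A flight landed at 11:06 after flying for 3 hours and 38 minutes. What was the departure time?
Starting time: 11:06 = 666 total minutes past 12:00
Subtracting: 3 hours and 38 minutes = 218 minutes
666 - 218 = 448 minutes
= 7 hours and 28 minutes past 12:00 = 7:28

Final answer: 7:28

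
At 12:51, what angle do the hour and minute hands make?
Hour hand position: 0 x 30 + 51 x 0.5 = 25.5 degrees
Minute hand position: 51 x 6 = 306 degrees
Difference: |25.5 - 306| = 280.5 degrees
Since 280.5 > 180, the smaller angle is 360 - 280.5 = 79.5 degrees

Final answer: 79.5 degrees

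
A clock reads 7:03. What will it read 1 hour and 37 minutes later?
Starting time: 7:03
Adding 37 minutes to 3 minutes: 3 + 37 = 40 minutes
Adding 1 hour: 7 + 1 = 8
Final time: 8:40

Final answer: 8:40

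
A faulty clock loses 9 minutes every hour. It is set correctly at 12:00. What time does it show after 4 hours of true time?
For every 60 true minutes, the faulty clock advances 60 - 9 = 51 minutes.
True elapsed: 4 hours = 240 minutes.
Faulty clock advances: 240 x 51/60 = 204 minutes (drift: 36 minutes behind).
Shown time: 12:00 + 204 minutes = 3:24.

Final answer: 3:24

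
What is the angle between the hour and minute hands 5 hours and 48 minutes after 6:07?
First find the time 5 hours and 48 minutes after 6:07.
Total minutes: 6 x 60 + 7 + 5 x 60 + 48 = 715.
715 mod 720 = 715 minutes = 11:55.
Now compute the angle at 11:55:
Hour hand: 11 x 30 + 55 x 0.5 = 357.5 degrees
Minute hand: 55 x 6 = 330 degrees
Difference: |357.5 - 330| = 27.5 degrees
The angle is 27.5 degrees

Final answer: 27.5 degrees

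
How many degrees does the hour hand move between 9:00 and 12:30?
The hour hand moves 0.5 degrees per minute.
Time elapsed: 12:30 - 9:00 = 210 minutes
Angular displacement: 210 x 0.5 = 105 degrees

Final answer: 105 degrees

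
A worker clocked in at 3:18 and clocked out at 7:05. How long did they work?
From 3:18 to 7:05:
(7 x 60 + 5) - (3 x 60 + 18) = 425 - 198 = 227 minutes
= 3 hours and 47 minutes

Final answer: 3 hours and 47 minutes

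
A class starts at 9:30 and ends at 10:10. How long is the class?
From 9:30 to 10:10:
(10 x 60 + 10) - (9 x 60 + 30) = 610 - 570 = 40 minutes
= 40 minutes

Final answer: 40 minutes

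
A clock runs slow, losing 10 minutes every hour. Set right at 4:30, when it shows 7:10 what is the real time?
For every 60 true minutes, the faulty clock advances 50 minutes, so 1 faulty-clock minute corresponds to 60/50 true minutes.
From 4:30 to 7:10 on the faulty dial is 160 minutes.
True elapsed: 160 x 60/50 = 192 minutes = 3 hours and 12 minutes.
True time: 4:30 + 3 hours and 12 minutes = 7:42.

Final answer: 7:42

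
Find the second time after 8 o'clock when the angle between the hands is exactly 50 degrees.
At t minutes past 8:00, the hour hand is at 30 x 8 + 0.5t degrees and the minute hand is at 6t degrees.
The smaller angle between them is 50 degrees when |30H - 5.5t| = 50 or |30H - 5.5t| = 310.
With H = 8, solve 30 x 8 - 5.5t = +/- target for each target:
  t = (30 x 8 - 50) / 5.5 = 34.55
  t = (30 x 8 + 50) / 5.5 = 52.73
  t = (30 x 8 - 310) / 5.5 = -12.73 (outside (0, 60))
  t = (30 x 8 + 310) / 5.5 = 100 (outside (0, 60))
Valid solutions in (0, 60): {34.55, 52.73} minutes.
The second occurrence is t = 52.73 minutes.
The hands form a 50-degree angle at 52.73 minutes past 8:00.

Final answer: 52.73 minutes past 8:00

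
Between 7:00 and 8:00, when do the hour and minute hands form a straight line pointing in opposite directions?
For hands to be 180 degrees apart: |30H - 5.5t| = 180
With H = 7: t = (30 x 7 + 180)/5.5 = 70.91 or t = (30 x 7 - 180)/5.5 = 5.45
First valid solution (0 < t < 60): t = 5.45 minutes
The hands are opposite at 5.45 minutes past 7:00.

Final answer: 5.45 minutes past 7:00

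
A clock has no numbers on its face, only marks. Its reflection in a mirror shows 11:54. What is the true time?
Reflection across the vertical (12-6) axis maps a hand at angle A degrees to (360 - A) degrees, which sends a reading of T minutes past 12:00 to (720 - T) minutes past 12:00.
Mirror reads 11:54 = 714 minutes past 12:00.
Actual time: (720 - 714) mod 720 = 6 minutes = 12:06.

Final answer: 12:06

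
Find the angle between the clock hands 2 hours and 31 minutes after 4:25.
First find the time 2 hours and 31 minutes after 4:25.
Total minutes: 4 x 60 + 25 + 2 x 60 + 31 = 416.
416 mod 720 = 416 minutes = 6:56.
Now compute the angle at 6:56:
Hour hand: 6 x 30 + 56 x 0.5 = 208 degrees
Minute hand: 56 x 6 = 336 degrees
Difference: |208 - 336| = 128 degrees
The angle is 128 degrees

Final answer: 128 degrees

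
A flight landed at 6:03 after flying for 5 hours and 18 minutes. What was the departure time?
Starting time: 6:03 = 363 total minutes past 12:00
Subtracting: 5 hours and 18 minutes = 318 minutes
363 - 318 = 45 minutes
= 45 minutes past 12:00 = 12:45

Final answer: 12:45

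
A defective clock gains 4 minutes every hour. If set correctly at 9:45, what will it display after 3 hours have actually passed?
For every 60 true minutes, the faulty clock advances 60 + 4 = 64 minutes.
True elapsed: 3 hours = 180 minutes.
Faulty clock advances: 180 x 64/60 = 192 minutes (drift: 12 minutes ahead).
Shown time: 9:45 + 192 minutes = 12:57.

Final answer: 12:57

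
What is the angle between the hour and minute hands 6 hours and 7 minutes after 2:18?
First find the time 6 hours and 7 minutes after 2:18.
Total minutes: 2 x 60 + 18 + 6 x 60 + 7 = 505.
505 mod 720 = 505 minutes = 8:25.
Now compute the angle at 8:25:
Hour hand: 8 x 30 + 25 x 0.5 = 252.5 degrees
Minute hand: 25 x 6 = 150 degrees
Difference: |252.5 - 150| = 102.5 degrees
The angle is 102.5 degrees

Final answer: 102.5 degrees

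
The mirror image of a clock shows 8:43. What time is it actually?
Reflection across the vertical (12-6) axis maps a hand at angle A degrees to (360 - A) degrees, which sends a reading of T minutes past 12:00 to (720 - T) minutes past 12:00.
Mirror reads 8:43 = 523 minutes past 12:00.
Actual time: (720 - 523) mod 720 = 197 minutes = 3:17.

Final answer: 3:17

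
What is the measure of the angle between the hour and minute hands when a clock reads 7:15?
Hour hand position: 7 x 30 + 15 x 0.5 = 217.5 degrees
Minute hand position: 15 x 6 = 90 degrees
Difference: |217.5 - 90| = 127.5 degrees
The angle between the hands is 127.5 degrees

Final answer: 127.5 degrees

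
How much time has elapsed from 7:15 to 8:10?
From 7:15 to 8:10:
(8 x 60 + 10) - (7 x 60 + 15) = 490 - 435 = 55 minutes
= 55 minutes

Final answer: 55 minutes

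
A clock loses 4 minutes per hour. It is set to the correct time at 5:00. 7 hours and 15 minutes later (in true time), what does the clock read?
For every 60 true minutes, the faulty clock advances 60 - 4 = 56 minutes.
True elapsed: 7 hours and 15 minutes = 435 minutes.
Faulty clock advances: 435 x 56/60 = 406 minutes (drift: 29 minutes behind).
Shown time: 5:00 + 406 minutes = 11:46.

Final answer: 11:46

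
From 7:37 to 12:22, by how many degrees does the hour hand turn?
The hour hand moves 0.5 degrees per minute.
Time elapsed: 12:22 - 7:37 = 285 minutes
Angular displacement: 285 x 0.5 = 142.5 degrees

Final answer: 142.5 degrees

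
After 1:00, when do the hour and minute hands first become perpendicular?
At t minutes past 1:00, the hour hand is at 30 x 1 + 0.5t degrees and the minute hand is at 6t degrees.
The smaller angle between them is 90 degrees when |30H - 5.5t| = 90 or |30H - 5.5t| = 270.
With H = 1, solve 30 x 1 - 5.5t = +/- target for each target:
  t = (30 x 1 - 90) / 5.5 = -10.91 (outside (0, 60))
  t = (30 x 1 + 90) / 5.5 = 21.82
  t = (30 x 1 - 270) / 5.5 = -43.64 (outside (0, 60))
  t = (30 x 1 + 270) / 5.5 = 54.55
Valid solutions in (0, 60): {21.82, 54.55} minutes.
First occurrence: t = 21.82 minutes.
The hands are at right angles at 21.82 minutes past 1:00.

Final answer: 21.82 minutes past 1:00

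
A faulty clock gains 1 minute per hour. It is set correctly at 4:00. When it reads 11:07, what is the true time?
For every 60 true minutes, the faulty clock advances 61 minutes, so 1 faulty-clock minute corresponds to 60/61 true minutes.
From 4:00 to 11:07 on the faulty dial is 427 minutes.
True elapsed: 427 x 60/61 = 420 minutes = 7 hours.
True time: 4:00 + 7 hours = 11:00.

Final answer: 11:00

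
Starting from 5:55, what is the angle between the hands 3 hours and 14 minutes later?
First find the time 3 hours and 14 minutes after 5:55.
Total minutes: 5 x 60 + 55 + 3 x 60 + 14 = 549.
549 mod 720 = 549 minutes = 9:09.
Now compute the angle at 9:09:
Hour hand: 9 x 30 + 9 x 0.5 = 274.5 degrees
Minute hand: 9 x 6 = 54 degrees
Difference: |274.5 - 54| = 220.5 degrees
Smaller angle: 360 - 220.5 = 139.5 degrees

Final answer: 139.5 degrees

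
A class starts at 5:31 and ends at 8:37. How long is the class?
From 5:31 to 8:37:
(8 x 60 + 37) - (5 x 60 + 31) = 517 - 331 = 186 minutes
= 3 hours and 6 minutes

Final answer: 3 hours and 6 minutes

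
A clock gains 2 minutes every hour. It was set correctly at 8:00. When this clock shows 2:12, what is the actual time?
For every 60 true minutes, the faulty clock advances 62 minutes, so 1 faulty-clock minute corresponds to 60/62 true minutes.
From 8:00 to 2:12 on the faulty dial is 372 minutes.
True elapsed: 372 x 60/62 = 360 minutes = 6 hours.
True time: 8:00 + 6 hours = 2:00.

Final answer: 2:00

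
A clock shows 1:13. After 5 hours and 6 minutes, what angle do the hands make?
First find the time 5 hours and 6 minutes after 1:13.
Total minutes: 1 x 60 + 13 + 5 x 60 + 6 = 379.
379 mod 720 = 379 minutes = 6:19.
Now compute the angle at 6:19:
Hour hand: 6 x 30 + 19 x 0.5 = 189.5 degrees
Minute hand: 19 x 6 = 114 degrees
Difference: |189.5 - 114| = 75.5 degrees
The angle is 75.5 degrees

Final answer: 75.5 degrees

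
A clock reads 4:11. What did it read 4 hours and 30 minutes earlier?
Starting time: 4:11 = 251 total minutes past 12:00
Subtracting: 4 hours and 30 minutes = 270 minutes
251 - 270 = -19 (negative, add 12 hours = 720) = 701 minutes
= 11 hours and 41 minutes past 12:00 = 11:41

Final answer: 11:41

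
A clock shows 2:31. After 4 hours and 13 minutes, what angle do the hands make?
First find the time 4 hours and 13 minutes after 2:31.
Total minutes: 2 x 60 + 31 + 4 x 60 + 13 = 404.
404 mod 720 = 404 minutes = 6:44.
Now compute the angle at 6:44:
Hour hand: 6 x 30 + 44 x 0.5 = 202 degrees
Minute hand: 44 x 6 = 264 degrees
Difference: |202 - 264| = 62 degrees
The angle is 62 degrees

Final answer: 62 degrees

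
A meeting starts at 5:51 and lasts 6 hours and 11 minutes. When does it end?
Starting time: 5:51
Adding 11 minutes to 51 minutes: 51 + 11 = 62 minutes = 1 hour and 2 minutes
Adding 6 hours: 5 + 6 + 1 (carry) = 12
Final time: 12:02

Final answer: 12:02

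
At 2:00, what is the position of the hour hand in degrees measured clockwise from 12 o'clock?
The hour hand moves 30 degrees per hour and 0.5 degrees per minute.
At 2:00: (2) x 30 + 0 x 0.5 = 60 + 0 = 60 degrees

Final answer: 60 degrees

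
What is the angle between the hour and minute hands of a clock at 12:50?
Hour hand position: 0 x 30 + 50 x 0.5 = 25 degrees
Minute hand position: 50 x 6 = 300 degrees
Difference: |25 - 300| = 275 degrees
Since 275 > 180, the smaller angle is 360 - 275 = 85 degrees

Final answer: 85 degrees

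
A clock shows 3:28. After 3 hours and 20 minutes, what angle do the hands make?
First find the time 3 hours and 20 minutes after 3:28.
Total minutes: 3 x 60 + 28 + 3 x 60 + 20 = 408.
408 mod 720 = 408 minutes = 6:48.
Now compute the angle at 6:48:
Hour hand: 6 x 30 + 48 x 0.5 = 204 degrees
Minute hand: 48 x 6 = 288 degrees
Difference: |204 - 288| = 84 degrees
The angle is 84 degrees

Final answer: 84 degrees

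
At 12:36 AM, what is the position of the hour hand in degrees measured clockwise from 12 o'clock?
The hour hand moves 30 degrees per hour and 0.5 degrees per minute.
At 12:36: (0) x 30 + 36 x 0.5 = 0 + 18 = 18 degrees

Final answer: 18 degrees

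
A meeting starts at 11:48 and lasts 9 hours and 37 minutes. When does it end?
Starting time: 11:48
Adding 37 minutes to 48 minutes: 48 + 37 = 85 minutes = 1 hour and 25 minutes
Adding 9 hours: 11 + 9 + 1 (carry) = 21 - 12 = 9
Final time: 9:25

Final answer: 9:25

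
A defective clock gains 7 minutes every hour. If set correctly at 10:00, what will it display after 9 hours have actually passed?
For every 60 true minutes, the faulty clock advances 60 + 7 = 67 minutes.
True elapsed: 9 hours = 540 minutes.
Faulty clock advances: 540 x 67/60 = 603 minutes (drift: 63 minutes ahead).
Shown time: 10:00 + 603 minutes = 8:03.

Final answer: 8:03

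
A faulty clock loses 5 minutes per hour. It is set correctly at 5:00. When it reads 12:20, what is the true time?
For every 60 true minutes, the faulty clock advances 55 minutes, so 1 faulty-clock minute corresponds to 60/55 true minutes.
From 5:00 to 12:20 on the faulty dial is 440 minutes.
True elapsed: 440 x 60/55 = 480 minutes = 8 hours.
True time: 5:00 + 8 hours = 1:00.

Final answer: 1:00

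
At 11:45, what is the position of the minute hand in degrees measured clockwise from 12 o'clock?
The minute hand moves 6 degrees per minute.
At 11:45: 45 x 6 = 270 degrees

Final answer: 270 degrees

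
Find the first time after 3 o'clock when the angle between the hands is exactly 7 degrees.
At t minutes past 3:00, the hour hand is at 30 x 3 + 0.5t degrees and the minute hand is at 6t degrees.
The smaller angle between them is 7 degrees when |30H - 5.5t| = 7 or |30H - 5.5t| = 353.
With H = 3, solve 30 x 3 - 5.5t = +/- target for each target:
  t = (30 x 3 - 7) / 5.5 = 15.09
  t = (30 x 3 + 7) / 5.5 = 17.64
  t = (30 x 3 - 353) / 5.5 = -47.82 (outside (0, 60))
  t = (30 x 3 + 353) / 5.5 = 80.55 (outside (0, 60))
Valid solutions in (0, 60): {15.09, 17.64} minutes.
The first occurrence is t = 15.09 minutes.
The hands form a 7-degree angle at 15.09 minutes past 3:00.

Final answer: 15.09 minutes past 3:00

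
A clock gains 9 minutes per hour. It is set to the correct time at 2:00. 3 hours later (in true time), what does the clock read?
For every 60 true minutes, the faulty clock advances 60 + 9 = 69 minutes.
True elapsed: 3 hours = 180 minutes.
Faulty clock advances: 180 x 69/60 = 207 minutes (drift: 27 minutes ahead).
Shown time: 2:00 + 207 minutes = 5:27.

Final answer: 5:27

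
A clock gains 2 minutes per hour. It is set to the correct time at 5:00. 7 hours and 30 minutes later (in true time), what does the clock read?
For every 60 true minutes, the faulty clock advances 60 + 2 = 62 minutes.
True elapsed: 7 hours and 30 minutes = 450 minutes.
Faulty clock advances: 450 x 62/60 = 465 minutes (drift: 15 minutes ahead).
Shown time: 5:00 + 465 minutes = 12:45.

Final answer: 12:45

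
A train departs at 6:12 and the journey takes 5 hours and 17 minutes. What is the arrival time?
Starting time: 6:12
Adding 17 minutes to 12 minutes: 12 + 17 = 29 minutes
Adding 5 hours: 6 + 5 = 11
Final time: 11:29

Final answer: 11:29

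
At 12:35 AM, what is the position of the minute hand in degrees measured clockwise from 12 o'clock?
The minute hand moves 6 degrees per minute.
At 12:35: 35 x 6 = 210 degrees

Final answer: 210 degrees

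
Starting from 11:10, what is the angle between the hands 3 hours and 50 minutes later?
First find the time 3 hours and 50 minutes after 11:10.
Total minutes: 11 x 60 + 10 + 3 x 60 + 50 = 900.
900 mod 720 = 180 minutes = 3:00.
Now compute the angle at 3:00:
Hour hand: 3 x 30 + 0 x 0.5 = 90 degrees
Minute hand: 0 x 6 = 0 degrees
Difference: |90 - 0| = 90 degrees
The angle is 90 degrees

Final answer: 90 degrees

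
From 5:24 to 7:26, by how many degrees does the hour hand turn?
The hour hand moves 0.5 degrees per minute.
Time elapsed: 7:26 - 5:24 = 122 minutes
Angular displacement: 122 x 0.5 = 61 degrees

Final answer: 61 degrees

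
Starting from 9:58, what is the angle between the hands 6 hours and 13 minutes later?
First find the time 6 hours and 13 minutes after 9:58.
Total minutes: 9 x 60 + 58 + 6 x 60 + 13 = 971.
971 mod 720 = 251 minutes = 4:11.
Now compute the angle at 4:11:
Hour hand: 4 x 30 + 11 x 0.5 = 125.5 degrees
Minute hand: 11 x 6 = 66 degrees
Difference: |125.5 - 66| = 59.5 degrees
The angle is 59.5 degrees

Final answer: 59.5 degrees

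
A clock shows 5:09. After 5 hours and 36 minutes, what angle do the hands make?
First find the time 5 hours and 36 minutes after 5:09.
Total minutes: 5 x 60 + 9 + 5 x 60 + 36 = 645.
645 mod 720 = 645 minutes = 10:45.
Now compute the angle at 10:45:
Hour hand: 10 x 30 + 45 x 0.5 = 322.5 degrees
Minute hand: 45 x 6 = 270 degrees
Difference: |322.5 - 270| = 52.5 degrees
The angle is 52.5 degrees

Final answer: 52.5 degrees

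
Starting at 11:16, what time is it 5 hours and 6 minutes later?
Starting time: 11:16
Adding 6 minutes to 16 minutes: 16 + 6 = 22 minutes
Adding 5 hours: 11 + 5 = 16 - 12 = 4
Final time: 4:22

Final answer: 4:22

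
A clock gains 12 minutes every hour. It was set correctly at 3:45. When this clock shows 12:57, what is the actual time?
For every 60 true minutes, the faulty clock advances 72 minutes, so 1 faulty-clock minute corresponds to 60/72 true minutes.
From 3:45 to 12:57 on the faulty dial is 552 minutes.
True elapsed: 552 x 60/72 = 460 minutes = 7 hours and 40 minutes.
True time: 3:45 + 7 hours and 40 minutes = 11:25.

Final answer: 11:25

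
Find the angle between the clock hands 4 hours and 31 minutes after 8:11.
First find the time 4 hours and 31 minutes after 8:11.
Total minutes: 8 x 60 + 11 + 4 x 60 + 31 = 762.
762 mod 720 = 42 minutes = 12:42.
Now compute the angle at 12:42:
Hour hand: 0 x 30 + 42 x 0.5 = 21 degrees
Minute hand: 42 x 6 = 252 degrees
Difference: |21 - 252| = 231 degrees
Smaller angle: 360 - 231 = 129 degrees

Final answer: 129 degrees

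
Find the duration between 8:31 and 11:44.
From 8:31 to 11:44:
(11 x 60 + 44) - (8 x 60 + 31) = 704 - 511 = 193 minutes
= 3 hours and 13 minutes

Final answer: 3 hours and 13 minutes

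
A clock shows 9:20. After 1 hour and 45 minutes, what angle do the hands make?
First find the time 1 hour and 45 minutes after 9:20.
Total minutes: 9 x 60 + 20 + 1 x 60 + 45 = 665.
665 mod 720 = 665 minutes = 11:05.
Now compute the angle at 11:05:
Hour hand: 11 x 30 + 5 x 0.5 = 332.5 degrees
Minute hand: 5 x 6 = 30 degrees
Difference: |332.5 - 30| = 302.5 degrees
Smaller angle: 360 - 302.5 = 57.5 degrees

Final answer: 57.5 degrees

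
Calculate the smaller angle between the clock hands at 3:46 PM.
Hour hand position: 3 x 30 + 46 x 0.5 = 113 degrees
Minute hand position: 46 x 6 = 276 degrees
Difference: |113 - 276| = 163 degrees
The angle between the hands is 163 degrees

Final answer: 163 degrees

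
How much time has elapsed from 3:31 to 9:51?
From 3:31 to 9:51:
(9 x 60 + 51) - (3 x 60 + 31) = 591 - 211 = 380 minutes
= 6 hours and 20 minutes

Final answer: 6 hours and 20 minutes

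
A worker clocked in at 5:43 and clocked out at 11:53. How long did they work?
From 5:43 to 11:53:
(11 x 60 + 53) - (5 x 60 + 43) = 713 - 343 = 370 minutes
= 6 hours and 10 minutes

Final answer: 6 hours and 10 minutes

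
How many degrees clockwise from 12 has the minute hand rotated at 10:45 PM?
The minute hand moves 6 degrees per minute.
At 10:45: 45 x 6 = 270 degrees

Final answer: 270 degrees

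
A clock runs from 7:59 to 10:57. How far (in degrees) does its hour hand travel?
The hour hand moves 0.5 degrees per minute.
Time elapsed: 10:57 - 7:59 = 178 minutes
Angular displacement: 178 x 0.5 = 89 degrees

Final answer: 89 degrees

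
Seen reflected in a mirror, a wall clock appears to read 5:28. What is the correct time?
Reflection across the vertical (12-6) axis maps a hand at angle A degrees to (360 - A) degrees, which sends a reading of T minutes past 12:00 to (720 - T) minutes past 12:00.
Mirror reads 5:28 = 328 minutes past 12:00.
Actual time: (720 - 328) mod 720 = 392 minutes = 6:32.

Final answer: 6:32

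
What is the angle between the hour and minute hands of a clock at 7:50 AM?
Hour hand position: 7 x 30 + 50 x 0.5 = 235 degrees
Minute hand position: 50 x 6 = 300 degrees
Difference: |235 - 300| = 65 degrees
The angle between the hands is 65 degrees

Final answer: 65 degrees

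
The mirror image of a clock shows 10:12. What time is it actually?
Reflection across the vertical (12-6) axis maps a hand at angle A degrees to (360 - A) degrees, which sends a reading of T minutes past 12:00 to (720 - T) minutes past 12:00.
Mirror reads 10:12 = 612 minutes past 12:00.
Actual time: (720 - 612) mod 720 = 108 minutes = 1:48.

Final answer: 1:48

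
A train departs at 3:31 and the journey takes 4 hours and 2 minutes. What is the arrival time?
Starting time: 3:31
Adding 2 minutes to 31 minutes: 31 + 2 = 33 minutes
Adding 4 hours: 3 + 4 = 7
Final time: 7:33

Final answer: 7:33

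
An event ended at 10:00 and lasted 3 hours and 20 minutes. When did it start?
Starting time: 10:00 = 600 total minutes past 12:00
Subtracting: 3 hours and 20 minutes = 200 minutes
600 - 200 = 400 minutes
= 6 hours and 40 minutes past 12:00 = 6:40

Final answer: 6:40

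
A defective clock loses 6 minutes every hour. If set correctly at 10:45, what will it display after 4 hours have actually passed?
For every 60 true minutes, the faulty clock advances 60 - 6 = 54 minutes.
True elapsed: 4 hours = 240 minutes.
Faulty clock advances: 240 x 54/60 = 216 minutes (drift: 24 minutes behind).
Shown time: 10:45 + 216 minutes = 2:21.

Final answer: 2:21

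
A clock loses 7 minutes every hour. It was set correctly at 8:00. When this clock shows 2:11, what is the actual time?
For every 60 true minutes, the faulty clock advances 53 minutes, so 1 faulty-clock minute corresponds to 60/53 true minutes.
From 8:00 to 2:11 on the faulty dial is 371 minutes.
True elapsed: 371 x 60/53 = 420 minutes = 7 hours.
True time: 8:00 + 7 hours = 3:00.

Final answer: 3:00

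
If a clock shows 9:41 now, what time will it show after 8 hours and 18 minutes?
Starting time: 9:41
Adding 18 minutes to 41 minutes: 41 + 18 = 59 minutes
Adding 8 hours: 9 + 8 = 17 - 12 = 5
Final time: 5:59

Final answer: 5:59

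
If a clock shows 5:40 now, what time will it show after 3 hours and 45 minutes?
Starting time: 5:40
Adding 45 minutes to 40 minutes: 40 + 45 = 85 minutes = 1 hour and 25 minutes
Adding 3 hours: 5 + 3 + 1 (carry) = 9
Final time: 9:25

Final answer: 9:25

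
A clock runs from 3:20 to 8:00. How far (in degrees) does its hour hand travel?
The hour hand moves 0.5 degrees per minute.
Time elapsed: 8:00 - 3:20 = 280 minutes
Angular displacement: 280 x 0.5 = 140 degrees

Final answer: 140 degrees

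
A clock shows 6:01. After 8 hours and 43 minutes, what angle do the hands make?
First find the time 8 hours and 43 minutes after 6:01.
Total minutes: 6 x 60 + 1 + 8 x 60 + 43 = 884.
884 mod 720 = 164 minutes = 2:44.
Now compute the angle at 2:44:
Hour hand: 2 x 30 + 44 x 0.5 = 82 degrees
Minute hand: 44 x 6 = 264 degrees
Difference: |82 - 264| = 182 degrees
Smaller angle: 360 - 182 = 178 degrees

Final answer: 178 degrees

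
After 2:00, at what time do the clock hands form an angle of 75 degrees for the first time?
At t minutes past 2:00, the hour hand is at 30 x 2 + 0.5t degrees and the minute hand is at 6t degrees.
The smaller angle between them is 75 degrees when |30H - 5.5t| = 75 or |30H - 5.5t| = 285.
With H = 2, solve 30 x 2 - 5.5t = +/- target for each target:
  t = (30 x 2 - 75) / 5.5 = -2.73 (outside (0, 60))
  t = (30 x 2 + 75) / 5.5 = 24.55
  t = (30 x 2 - 285) / 5.5 = -40.91 (outside (0, 60))
  t = (30 x 2 + 285) / 5.5 = 62.73 (outside (0, 60))
Valid solutions in (0, 60): {24.55} minutes.
The first occurrence is t = 24.55 minutes.
The hands form a 75-degree angle at 24.55 minutes past 2:00.

Final answer: 24.55 minutes past 2:00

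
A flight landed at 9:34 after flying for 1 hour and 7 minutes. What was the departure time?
Starting time: 9:34 = 574 total minutes past 12:00
Subtracting: 1 hour and 7 minutes = 67 minutes
574 - 67 = 507 minutes
= 8 hours and 27 minutes past 12:00 = 8:27

Final answer: 8:27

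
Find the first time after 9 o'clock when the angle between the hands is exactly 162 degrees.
At t minutes past 9:00, the hour hand is at 30 x 9 + 0.5t degrees and the minute hand is at 6t degrees.
The smaller angle between them is 162 degrees when |30H - 5.5t| = 162 or |30H - 5.5t| = 198.
With H = 9, solve 30 x 9 - 5.5t = +/- target for each target:
  t = (30 x 9 - 162) / 5.5 = 19.64
  t = (30 x 9 + 162) / 5.5 = 78.55 (outside (0, 60))
  t = (30 x 9 - 198) / 5.5 = 13.09
  t = (30 x 9 + 198) / 5.5 = 85.09 (outside (0, 60))
Valid solutions in (0, 60): {13.09, 19.64} minutes.
The first occurrence is t = 13.09 minutes.
The hands form a 162-degree angle at 13.09 minutes past 9:00.

Final answer: 13.09 minutes past 9:00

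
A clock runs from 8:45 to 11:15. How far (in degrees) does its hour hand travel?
The hour hand moves 0.5 degrees per minute.
Time elapsed: 11:15 - 8:45 = 150 minutes
Angular displacement: 150 x 0.5 = 75 degrees

Final answer: 75 degrees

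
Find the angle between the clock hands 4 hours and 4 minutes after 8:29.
First find the time 4 hours and 4 minutes after 8:29.
Total minutes: 8 x 60 + 29 + 4 x 60 + 4 = 753.
753 mod 720 = 33 minutes = 12:33.
Now compute the angle at 12:33:
Hour hand: 0 x 30 + 33 x 0.5 = 16.5 degrees
Minute hand: 33 x 6 = 198 degrees
Difference: |16.5 - 198| = 181.5 degrees
Smaller angle: 360 - 181.5 = 178.5 degrees

Final answer: 178.5 degrees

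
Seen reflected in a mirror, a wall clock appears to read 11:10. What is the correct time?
Reflection across the vertical (12-6) axis maps a hand at angle A degrees to (360 - A) degrees, which sends a reading of T minutes past 12:00 to (720 - T) minutes past 12:00.
Mirror reads 11:10 = 670 minutes past 12:00.
Actual time: (720 - 670) mod 720 = 50 minutes = 12:50.

Final answer: 12:50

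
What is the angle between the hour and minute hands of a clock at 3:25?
Hour hand position: 3 x 30 + 25 x 0.5 = 102.5 degrees
Minute hand position: 25 x 6 = 150 degrees
Difference: |102.5 - 150| = 47.5 degrees
The angle between the hands is 47.5 degrees

Final answer: 47.5 degrees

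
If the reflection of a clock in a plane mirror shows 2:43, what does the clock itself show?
Reflection across the vertical (12-6) axis maps a hand at angle A degrees to (360 - A) degrees, which sends a reading of T minutes past 12:00 to (720 - T) minutes past 12:00.
Mirror reads 2:43 = 163 minutes past 12:00.
Actual time: (720 - 163) mod 720 = 557 minutes = 9:17.

Final answer: 9:17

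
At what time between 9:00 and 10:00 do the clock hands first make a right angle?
At t minutes past 9:00, the hour hand is at 30 x 9 + 0.5t degrees and the minute hand is at 6t degrees.
The smaller angle between them is 90 degrees when |30H - 5.5t| = 90 or |30H - 5.5t| = 270.
With H = 9, solve 30 x 9 - 5.5t = +/- target for each target:
  t = (30 x 9 - 90) / 5.5 = 32.73
  t = (30 x 9 + 90) / 5.5 = 65.45 (outside (0, 60))
  t = (30 x 9 - 270) / 5.5 = 0 (outside (0, 60))
  t = (30 x 9 + 270) / 5.5 = 98.18 (outside (0, 60))
Valid solutions in (0, 60): {32.73} minutes.
First occurrence: t = 32.73 minutes.
The hands are at right angles at 32.73 minutes past 9:00.

Final answer: 32.73 minutes past 9:00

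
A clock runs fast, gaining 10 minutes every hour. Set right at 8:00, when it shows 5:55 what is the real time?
For every 60 true minutes, the faulty clock advances 70 minutes, so 1 faulty-clock minute corresponds to 60/70 true minutes.
From 8:00 to 5:55 on the faulty dial is 595 minutes.
True elapsed: 595 x 60/70 = 510 minutes = 8 hours and 30 minutes.
True time: 8:00 + 8 hours and 30 minutes = 4:30.

Final answer: 4:30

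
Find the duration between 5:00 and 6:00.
From 5:00 to 6:00:
(6 x 60 + 0) - (5 x 60 + 0) = 360 - 300 = 60 minutes
= 1 hour

Final answer: 1 hour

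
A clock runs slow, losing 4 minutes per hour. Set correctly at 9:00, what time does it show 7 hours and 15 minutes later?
For every 60 true minutes, the faulty clock advances 60 - 4 = 56 minutes.
True elapsed: 7 hours and 15 minutes = 435 minutes.
Faulty clock advances: 435 x 56/60 = 406 minutes (drift: 29 minutes behind).
Shown time: 9:00 + 406 minutes = 3:46.

Final answer: 3:46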